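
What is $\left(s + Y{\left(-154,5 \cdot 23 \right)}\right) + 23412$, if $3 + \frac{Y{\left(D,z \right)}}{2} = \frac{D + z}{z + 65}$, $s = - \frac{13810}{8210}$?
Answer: $\frac{576437677}{24630} \approx 23404.0$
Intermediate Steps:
$s = - \frac{1381}{821}$ ($s = \left(-13810\right) \frac{1}{8210} = - \frac{1381}{821} \approx -1.6821$)
$Y{\left(D,z \right)} = -6 + \frac{2 \left(D + z\right)}{65 + z}$ ($Y{\left(D,z \right)} = -6 + 2 \frac{D + z}{z + 65} = -6 + 2 \frac{D + z}{65 + z} = -6 + \frac{2 \left(D + z\right)}{65 + z}$)
$\left(s + Y{\left(-154,5 \cdot 23 \right)}\right) + 23412 = \left(- \frac{1381}{821} + \frac{2 \left(-195 - 154 - 2 \cdot 5 \cdot 23\right)}{65 + 5 \cdot 23}\right) + 23412 = \left(- \frac{1381}{821} + \frac{2 \left(-195 - 154 - 230\right)}{65 + 115}\right) + 23412 = \left(- \frac{1381}{821} + \frac{2 \left(-195 - 154 - 230\right)}{180}\right) + 23412 = \left(- \frac{1381}{821} + 2 \cdot \frac{1}{180} \left(-579\right)\right) + 23412 = \left(- \frac{1381}{821} - \frac{193}{30}\right) + 23412 = - \frac{199883}{24630} + 23412 = \frac{576437677}{24630}$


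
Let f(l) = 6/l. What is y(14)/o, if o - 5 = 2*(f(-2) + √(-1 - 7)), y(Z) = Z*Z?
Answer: -196/33 - 784*I*√2/33 ≈ -5.9394 - 33.598*I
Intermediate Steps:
y(Z) = Z²
o = -1 + 4*I*√2 (o = 5 + 2*(6/(-2) + √(-1 - 7)) = 5 + 2*(6*(-½) + √(-8)) = 5 + 2*(-3 + 2*I*√2) = 5 + (-6 + 4*I*√2) = -1 + 4*I*√2 ≈ -1.0 + 5.6569*I)
y(14)/o = 14²/(-1 + 4*I*√2) = 196/(-1 + 4*I*√2)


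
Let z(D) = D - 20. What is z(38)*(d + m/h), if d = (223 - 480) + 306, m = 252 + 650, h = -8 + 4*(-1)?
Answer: -471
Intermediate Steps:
z(D) = -20 + D
h = -12 (h = -8 - 4 = -12)
m = 902
d = 49 (d = -257 + 306 = 49)
z(38)*(d + m/h) = (-20 + 38)*(49 + 902/(-12)) = 18*(49 + 902*(-1/12)) = 18*(49 - 451/6) = 18*(-157/6) = -471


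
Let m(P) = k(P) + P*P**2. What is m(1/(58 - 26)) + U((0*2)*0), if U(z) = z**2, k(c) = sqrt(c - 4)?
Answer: 1/32768 + I*sqrt(254)/8 ≈ 3.0518e-5 + 1.9922*I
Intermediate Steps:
k(c) = sqrt(-4 + c)
m(P) = P**3 + sqrt(-4 + P) (m(P) = sqrt(-4 + P) + P*P**2 = sqrt(-4 + P) + P**3 = P**3 + sqrt(-4 + P))
m(1/(58 - 26)) + U((0*2)*0) = ((1/(58 - 26))**3 + sqrt(-4 + 1/(58 - 26))) + ((0*2)*0)**2 = ((1/32)**3 + sqrt(-4 + 1/32)) + (0*0)**2 = ((1/32)**3 + sqrt(-4 + 1/32)) + 0**2 = (1/32768 + sqrt(-127/32)) + 0 = (1/32768 + I*sqrt(254)/8) + 0 = 1/32768 + I*sqrt(254)/8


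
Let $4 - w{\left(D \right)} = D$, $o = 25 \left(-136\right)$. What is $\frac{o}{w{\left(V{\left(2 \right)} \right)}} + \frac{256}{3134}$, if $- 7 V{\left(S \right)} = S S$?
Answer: $- \frac{4661313}{6268} \approx -743.67$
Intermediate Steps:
$o = -3400$
$V{\left(S \right)} = - \frac{S^{2}}{7}$ ($V{\left(S \right)} = - \frac{S S}{7} = - \frac{S^{2}}{7}$)
$w{\left(D \right)} = 4 - D$
$\frac{o}{w{\left(V{\left(2 \right)} \right)}} + \frac{256}{3134} = - \frac{3400}{4 - - \frac{2^{2}}{7}} + \frac{256}{3134} = - \frac{3400}{4 - \left(- \frac{1}{7}\right) 4} + 256 \cdot \frac{1}{3134} = - \frac{3400}{4 - - \frac{4}{7}} + \frac{128}{1567} = - \frac{3400}{4 + \frac{4}{7}} + \frac{128}{1567} = - \frac{3400}{\frac{32}{7}} + \frac{128}{1567} = \left(-3400\right) \frac{7}{32} + \frac{128}{1567} = - \frac{2975}{4} + \frac{128}{1567} = - \frac{4661313}{6268}$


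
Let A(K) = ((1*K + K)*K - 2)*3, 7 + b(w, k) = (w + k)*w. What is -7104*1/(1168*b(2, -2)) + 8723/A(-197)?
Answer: 1400545/1545264 ≈ 0.90635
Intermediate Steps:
b(w, k) = -7 + w*(k + w) (b(w, k) = -7 + (w + k)*w = -7 + (k + w)*w = -7 + w*(k + w))
A(K) = -6 + 6*K**2 (A(K) = ((K + K)*K - 2)*3 = ((2*K)*K - 2)*3 = (2*K**2 - 2)*3 = (-2 + 2*K**2)*3 = -6 + 6*K**2)
-7104*1/(1168*b(2, -2)) + 8723/A(-197) = -7104*1/(1168*(-7 + 2**2 - 2*2)) + 8723/(-6 + 6*(-197)**2) = -7104*1/(1168*(-7 + 4 - 4)) + 8723/(-6 + 6*38809) = -7104/(1168*(-7)) + 8723/(-6 + 232854) = -7104/(-8176) + 8723/232848 = -7104*(-1/8176) + 8723*(1/232848) = 444/511 + 793/21168 = 1400545/1545264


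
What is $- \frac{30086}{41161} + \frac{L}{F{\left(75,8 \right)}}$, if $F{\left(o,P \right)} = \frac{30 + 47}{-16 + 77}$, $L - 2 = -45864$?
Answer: $- \frac{115153589324}{3169397} \approx -36333.0$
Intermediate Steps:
$L = -45862$ ($L = 2 - 45864 = -45862$)
$F{\left(o,P \right)} = \frac{77}{61}$
$- \frac{30086}{41161} + \frac{L}{F{\left(75,8 \right)}} = - \frac{30086}{41161} - \frac{45862}{\frac{77}{61}} = \left(-30086\right) \frac{1}{41161} - \frac{2797582}{77} = - \frac{30086}{41161} - \frac{2797582}{77} = - \frac{115153589324}{3169397}$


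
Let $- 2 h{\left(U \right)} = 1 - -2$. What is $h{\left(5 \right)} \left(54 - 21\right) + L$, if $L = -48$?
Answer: $- \frac{195}{2} \approx -97.5$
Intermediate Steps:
$h{\left(U \right)} = - \frac{3}{2}$ ($h{\left(U \right)} = - \frac{1 - -2}{2} = - \frac{1 + 2}{2} = \left(- \frac{1}{2}\right) 3 = - \frac{3}{2}$)
$h{\left(5 \right)} \left(54 - 21\right) + L = - \frac{3 \left(54 - 21\right)}{2} - 48 = \left(- \frac{3}{2}\right) 33 - 48 = - \frac{99}{2} - 48 = - \frac{195}{2}$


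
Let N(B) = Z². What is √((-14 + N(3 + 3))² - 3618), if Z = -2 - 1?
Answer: I*√3593 ≈ 59.942*I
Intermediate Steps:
Z = -3
N(B) = 9 (N(B) = (-3)² = 9)
√((-14 + N(3 + 3))² - 3618) = √((-14 + 9)² - 3618) = √((-5)² - 3618) = √(25 - 3618) = √(-3593) = I*√3593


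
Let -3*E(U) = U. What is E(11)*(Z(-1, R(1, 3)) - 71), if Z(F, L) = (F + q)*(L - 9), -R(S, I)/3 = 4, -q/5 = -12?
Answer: 14410/3 ≈ 4803.3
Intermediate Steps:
q = 60 (q = -5*(-12) = 60)
R(S, I) = -12 (R(S, I) = -3*4 = -12)
E(U) = -U/3
Z(F, L) = (-9 + L)*(60 + F) (Z(F, L) = (F + 60)*(L - 9) = (60 + F)*(-9 + L) = (-9 + L)*(60 + F))
E(11)*(Z(-1, R(1, 3)) - 71) = (-⅓*11)*((-540 - 9*(-1) + 60*(-12) - 1*(-12)) - 71) = -11*((-540 + 9 - 720 + 12) - 71)/3 = -11*(-1239 - 71)/3 = -11/3*(-1310) = 14410/3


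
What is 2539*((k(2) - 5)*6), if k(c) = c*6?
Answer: 106638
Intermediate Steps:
k(c) = 6*c
2539*((k(2) - 5)*6) = 2539*((6*2 - 5)*6) = 2539*((12 - 5)*6) = 2539*(7*6) = 2539*42 = 106638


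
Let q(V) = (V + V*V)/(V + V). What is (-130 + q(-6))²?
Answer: 70225/4 ≈ 17556.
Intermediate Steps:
q(V) = (V + V²)/(2*V) (q(V) = (V + V²)/((2*V)) = (V + V²)*(1/(2*V)) = (V + V²)/(2*V))
(-130 + q(-6))² = (-130 + (½ + (½)*(-6)))² = (-130 + (½ - 3))² = (-130 - 5/2)² = (-265/2)² = 70225/4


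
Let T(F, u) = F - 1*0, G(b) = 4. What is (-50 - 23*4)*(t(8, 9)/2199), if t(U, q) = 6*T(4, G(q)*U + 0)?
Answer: -1136/733 ≈ -1.5498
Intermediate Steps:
T(F, u) = F (T(F, u) = F + 0 = F)
t(U, q) = 24 (t(U, q) = 6*4 = 24)
(-50 - 23*4)*(t(8, 9)/2199) = (-50 - 23*4)*(24/2199) = (-50 - 92)*(24*(1/2199)) = -142*8/733 = -1136/733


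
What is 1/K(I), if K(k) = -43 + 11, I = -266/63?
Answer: -1/32 ≈ -0.031250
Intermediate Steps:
I = -38/9 (I = -266*1/63 = -38/9 ≈ -4.2222)
K(k) = -32
1/K(I) = 1/(-32) = -1/32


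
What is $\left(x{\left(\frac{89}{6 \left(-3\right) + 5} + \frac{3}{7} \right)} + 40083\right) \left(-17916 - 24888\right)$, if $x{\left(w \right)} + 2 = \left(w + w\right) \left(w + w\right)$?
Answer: $- \frac{14265502457940}{8281} \approx -1.7227 \cdot 10^{9}$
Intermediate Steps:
$x{\left(w \right)} = -2 + 4 w^{2}$ ($x{\left(w \right)} = -2 + \left(w + w\right) \left(w + w\right) = -2 + 2 w 2 w = -2 + 4 w^{2}$)
$\left(x{\left(\frac{89}{6 \left(-3\right) + 5} + \frac{3}{7} \right)} + 40083\right) \left(-17916 - 24888\right) = \left(\left(-2 + 4 \left(\frac{89}{6 \left(-3\right) + 5} + \frac{3}{7}\right)^{2}\right) + 40083\right) \left(-17916 - 24888\right) = \left(\left(-2 + 4 \left(\frac{89}{-18 + 5} + 3 \cdot \frac{1}{7}\right)^{2}\right) + 40083\right) \left(-42804\right) = \left(\left(-2 + 4 \left(\frac{89}{-13} + \frac{3}{7}\right)^{2}\right) + 40083\right) \left(-42804\right) = \left(\left(-2 + 4 \left(89 \left(- \frac{1}{13}\right) + \frac{3}{7}\right)^{2}\right) + 40083\right) \left(-42804\right) = \left(\left(-2 + 4 \left(- \frac{89}{13} + \frac{3}{7}\right)^{2}\right) + 40083\right) \left(-42804\right) = \left(\left(-2 + 4 \left(- \frac{584}{91}\right)^{2}\right) + 40083\right) \left(-42804\right) = \left(\left(-2 + 4 \cdot \frac{341056}{8281}\right) + 40083\right) \left(-42804\right) = \left(\left(-2 + \frac{1364224}{8281}\right) + 40083\right) \left(-42804\right) = \left(\frac{1347662}{8281} + 40083\right) \left(-42804\right) = \frac{333274985}{8281} \left(-42804\right) = - \frac{14265502457940}{8281}$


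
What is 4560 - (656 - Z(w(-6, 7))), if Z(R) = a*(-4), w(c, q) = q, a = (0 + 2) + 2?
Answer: 3888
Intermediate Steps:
a = 4 (a = 2 + 2 = 4)
Z(R) = -16 (Z(R) = 4*(-4) = -16)
4560 - (656 - Z(w(-6, 7))) = 4560 - (656 - 1*(-16)) = 4560 - (656 + 16) = 4560 - 1*672 = 4560 - 672 = 3888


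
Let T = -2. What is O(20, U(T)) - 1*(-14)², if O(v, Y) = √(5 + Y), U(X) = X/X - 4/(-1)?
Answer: -196 + √10 ≈ -192.84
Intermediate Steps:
U(X) = 5 (U(X) = 1 - 4*(-1) = 1 + 4 = 5)
O(20, U(T)) - 1*(-14)² = √(5 + 5) - 1*(-14)² = √10 - 1*196 = √10 - 196 = -196 + √10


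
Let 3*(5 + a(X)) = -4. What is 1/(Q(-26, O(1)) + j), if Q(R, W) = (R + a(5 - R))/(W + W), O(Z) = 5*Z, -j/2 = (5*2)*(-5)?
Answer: 30/2903 ≈ 0.010334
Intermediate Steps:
a(X) = -19/3 (a(X) = -5 + (⅓)*(-4) = -5 - 4/3 = -19/3)
j = 100 (j = -2*5*2*(-5) = -20*(-5) = -2*(-50) = 100)
Q(R, W) = (-19/3 + R)/(2*W) (Q(R, W) = (R - 19/3)/(W + W) = (-19/3 + R)/((2*W)) = (-19/3 + R)*(1/(2*W)) = (-19/3 + R)/(2*W))
1/(Q(-26, O(1)) + j) = 1/((-19 + 3*(-26))/(6*((5*1))) + 100) = 1/((⅙)*(-19 - 78)/5 + 100) = 1/((⅙)*(⅕)*(-97) + 100) = 1/(-97/30 + 100) = 1/(2903/30) = 30/2903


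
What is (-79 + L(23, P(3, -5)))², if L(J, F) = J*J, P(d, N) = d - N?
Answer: 202500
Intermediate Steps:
L(J, F) = J²
(-79 + L(23, P(3, -5)))² = (-79 + 23²)² = (-79 + 529)² = 450² = 202500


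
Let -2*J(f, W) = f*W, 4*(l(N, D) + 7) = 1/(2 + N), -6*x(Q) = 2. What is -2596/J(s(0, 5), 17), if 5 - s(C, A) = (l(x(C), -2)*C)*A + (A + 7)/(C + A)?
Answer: 25960/221 ≈ 117.47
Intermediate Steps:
x(Q) = -⅓ (x(Q) = -⅙*2 = -⅓)
l(N, D) = -7 + 1/(4*(2 + N))
s(C, A) = 5 - (7 + A)/(A + C) + 137*A*C/20 (s(C, A) = 5 - ((((-55 - 28*(-⅓))/(4*(2 - ⅓)))*C)*A + (A + 7)/(C + A)) = 5 - ((((-55 + 28/3)/(4*(5/3)))*C)*A + (7 + A)/(A + C)) = 5 - ((((¼)*(⅗)*(-137/3))*C)*A + (7 + A)/(A + C)) = 5 - ((-137*C/20)*A + (7 + A)/(A + C)) = 5 - (-137*A*C/20 + (7 + A)/(A + C)) = 5 - ((7 + A)/(A + C) - 137*A*C/20) = 5 + (-(7 + A)/(A + C) + 137*A*C/20) = 5 - (7 + A)/(A + C) + 137*A*C/20)
J(f, W) = -W*f/2 (J(f, W) = -f*W/2 = -W*f/2)
-2596/J(s(0, 5), 17) = -2596*(-40*(5 + 0)/(17*(-140 + 80*5 + 100*0 + 137*5*0² + 137*0*5²))) = -2596*(-200/(17*(-140 + 400 + 0 + 137*5*0 + 137*0*25))) = -2596*(-200/(17*(-140 + 400 + 0 + 0 + 0))) = -2596/((-½*17*(1/20)*(⅕)*260)) = -2596/((-½*17*13/5)) = -2596/(-221/10) = -2596*(-10/221) = 25960/221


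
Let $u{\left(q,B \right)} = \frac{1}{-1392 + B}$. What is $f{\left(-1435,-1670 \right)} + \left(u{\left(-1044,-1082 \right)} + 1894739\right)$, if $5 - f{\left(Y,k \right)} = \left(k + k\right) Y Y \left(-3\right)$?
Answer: $- \frac{51042429356345}{2474} \approx -2.0632 \cdot 10^{10}$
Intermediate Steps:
$f{\left(Y,k \right)} = 5 + 6 k Y^{2}$ ($f{\left(Y,k \right)} = 5 - \left(k + k\right) Y Y \left(-3\right) = 5 - 2 k Y Y \left(-3\right) = 5 - 2 Y k Y \left(-3\right) = 5 - 2 k Y^{2} \left(-3\right) = 5 - - 6 k Y^{2} = 5 + 6 k Y^{2}$)
$f{\left(-1435,-1670 \right)} + \left(u{\left(-1044,-1082 \right)} + 1894739\right) = \left(5 + 6 \left(-1670\right) \left(-1435\right)^{2}\right) + \left(\frac{1}{-1392 - 1082} + 1894739\right) = \left(5 + 6 \left(-1670\right) 2059225\right) + \left(\frac{1}{-2474} + 1894739\right) = \left(5 - 20633434500\right) + \left(- \frac{1}{2474} + 1894739\right) = -20633434495 + \frac{4687584285}{2474} = - \frac{51042429356345}{2474}$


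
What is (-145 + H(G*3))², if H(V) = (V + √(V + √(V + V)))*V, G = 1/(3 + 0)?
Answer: (144 - √(1 + √2))² ≈ 20291.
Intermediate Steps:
G = ⅓ (G = 1/3 = ⅓ ≈ 0.33333)
H(V) = V*(V + √(V + √2*√V)) (H(V) = (V + √(V + √(2*V)))*V = (V + √(V + √2*√V))*V = V*(V + √(V + √2*√V)))
(-145 + H(G*3))² = (-145 + ((⅓)*3)*((⅓)*3 + √((⅓)*3 + √2*√((⅓)*3))))² = (-145 + 1*(1 + √(1 + √2*√1)))² = (-145 + 1*(1 + √(1 + √2*1)))² = (-145 + 1*(1 + √(1 + √2)))² = (-145 + (1 + √(1 + √2)))² = (-144 + √(1 + √2))²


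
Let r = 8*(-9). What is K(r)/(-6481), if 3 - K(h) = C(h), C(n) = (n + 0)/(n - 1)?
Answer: -147/473113 ≈ -0.00031071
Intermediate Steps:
r = -72
C(n) = n/(-1 + n)
K(h) = 3 - h/(-1 + h)
K(r)/(-6481) = ((-3 + 2*(-72))/(-1 - 72))/(-6481) = ((-3 - 144)/(-73))*(-1/6481) = -1/73*(-147)*(-1/6481) = (147/73)*(-1/6481) = -147/473113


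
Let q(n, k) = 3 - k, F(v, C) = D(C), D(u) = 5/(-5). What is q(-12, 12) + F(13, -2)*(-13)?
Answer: 4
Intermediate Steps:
D(u) = -1 (D(u) = 5*(-⅕) = -1)
F(v, C) = -1
q(-12, 12) + F(13, -2)*(-13) = (3 - 1*12) - 1*(-13) = (3 - 12) + 13 = -9 + 13 = 4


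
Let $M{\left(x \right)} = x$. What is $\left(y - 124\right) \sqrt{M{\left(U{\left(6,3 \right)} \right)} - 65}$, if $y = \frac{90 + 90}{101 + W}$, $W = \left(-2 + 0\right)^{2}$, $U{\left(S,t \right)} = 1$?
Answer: $- \frac{6848 i}{7} \approx - 978.29 i$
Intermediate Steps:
$W = 4$ ($W = \left(-2\right)^{2} = 4$)
$y = \frac{12}{7}$ ($y = \frac{90 + 90}{101 + 4} = \frac{180}{105} = 180 \cdot \frac{1}{105} = \frac{12}{7} \approx 1.7143$)
$\left(y - 124\right) \sqrt{M{\left(U{\left(6,3 \right)} \right)} - 65} = \left(\frac{12}{7} - 124\right) \sqrt{1 - 65} = - \frac{856 \sqrt{-64}}{7} = - \frac{856 \cdot 8 i}{7} = - \frac{6848 i}{7}$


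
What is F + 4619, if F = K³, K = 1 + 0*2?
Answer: 4620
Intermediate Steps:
K = 1 (K = 1 + 0 = 1)
F = 1 (F = 1³ = 1)
F + 4619 = 1 + 4619 = 4620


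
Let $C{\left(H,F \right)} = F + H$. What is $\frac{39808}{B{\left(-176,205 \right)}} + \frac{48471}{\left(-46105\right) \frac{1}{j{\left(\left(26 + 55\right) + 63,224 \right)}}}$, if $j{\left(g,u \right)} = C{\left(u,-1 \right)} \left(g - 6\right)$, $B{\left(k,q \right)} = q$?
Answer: $- \frac{60790439146}{1890305} \approx -32159.0$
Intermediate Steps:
$j{\left(g,u \right)} = \left(-1 + u\right) \left(-6 + g\right)$ ($j{\left(g,u \right)} = \left(-1 + u\right) \left(g - 6\right) = \left(-1 + u\right) \left(-6 + g\right)$)
$\frac{39808}{B{\left(-176,205 \right)}} + \frac{48471}{\left(-46105\right) \frac{1}{j{\left(\left(26 + 55\right) + 63,224 \right)}}} = \frac{39808}{205} + \frac{48471}{\left(-46105\right) \frac{1}{\left(-1 + 224\right) \left(-6 + \left(\left(26 + 55\right) + 63\right)\right)}} = 39808 \cdot \frac{1}{205} + \frac{48471}{\left(-46105\right) \frac{1}{223 \left(-6 + \left(81 + 63\right)\right)}} = \frac{39808}{205} + \frac{48471}{\left(-46105\right) \frac{1}{223 \left(-6 + 144\right)}} = \frac{39808}{205} + \frac{48471}{\left(-46105\right) \frac{1}{223 \cdot 138}} = \frac{39808}{205} + \frac{48471}{\left(-46105\right) \frac{1}{30774}} = \frac{39808}{205} + \frac{48471}{- \frac{46105}{30774}} = \frac{39808}{205} + 48471 \left(- \frac{30774}{46105}\right) = \frac{39808}{205} - \frac{1491646554}{46105} = - \frac{60790439146}{1890305}$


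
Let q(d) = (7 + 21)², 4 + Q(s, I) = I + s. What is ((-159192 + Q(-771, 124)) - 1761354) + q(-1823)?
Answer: -1920413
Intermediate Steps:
Q(s, I) = -4 + I + s (Q(s, I) = -4 + (I + s) = -4 + I + s)
q(d) = 784 (q(d) = 28² = 784)
((-159192 + Q(-771, 124)) - 1761354) + q(-1823) = ((-159192 + (-4 + 124 - 771)) - 1761354) + 784 = ((-159192 - 651) - 1761354) + 784 = (-159843 - 1761354) + 784 = -1921197 + 784 = -1920413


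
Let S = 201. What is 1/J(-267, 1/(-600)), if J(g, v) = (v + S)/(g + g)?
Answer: -320400/120599 ≈ -2.6567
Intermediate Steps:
J(g, v) = (201 + v)/(2*g) (J(g, v) = (v + 201)/(g + g) = (201 + v)/((2*g)) = (201 + v)*(1/(2*g)) = (201 + v)/(2*g))
1/J(-267, 1/(-600)) = 1/((½)*(201 + 1/(-600))/(-267)) = 1/((½)*(-1/267)*(201 - 1/600)) = 1/((½)*(-1/267)*(120599/600)) = 1/(-120599/320400) = -320400/120599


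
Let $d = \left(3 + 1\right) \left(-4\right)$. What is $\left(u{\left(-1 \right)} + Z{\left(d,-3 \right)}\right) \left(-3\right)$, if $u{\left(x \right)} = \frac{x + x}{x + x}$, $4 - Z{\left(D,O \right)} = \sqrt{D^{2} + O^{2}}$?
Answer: $-15 + 3 \sqrt{265} \approx 33.836$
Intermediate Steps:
$d = -16$ ($d = 4 \left(-4\right) = -16$)
$Z{\left(D,O \right)} = 4 - \sqrt{D^{2} + O^{2}}$
$u{\left(x \right)} = 1$ ($u{\left(x \right)} = \frac{2 x}{2 x} = 2 x \frac{1}{2 x} = 1$)
$\left(u{\left(-1 \right)} + Z{\left(d,-3 \right)}\right) \left(-3\right) = \left(1 + \left(4 - \sqrt{\left(-16\right)^{2} + \left(-3\right)^{2}}\right)\right) \left(-3\right) = \left(1 + \left(4 - \sqrt{256 + 9}\right)\right) \left(-3\right) = \left(1 + \left(4 - \sqrt{265}\right)\right) \left(-3\right) = \left(5 - \sqrt{265}\right) \left(-3\right) = -15 + 3 \sqrt{265}$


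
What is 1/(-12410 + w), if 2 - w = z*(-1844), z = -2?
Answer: -1/16096 ≈ -6.2127e-5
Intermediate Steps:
w = -3686 (w = 2 - (-2)*(-1844) = 2 - 1*3688 = 2 - 3688 = -3686)
1/(-12410 + w) = 1/(-12410 - 3686) = 1/(-16096) = -1/16096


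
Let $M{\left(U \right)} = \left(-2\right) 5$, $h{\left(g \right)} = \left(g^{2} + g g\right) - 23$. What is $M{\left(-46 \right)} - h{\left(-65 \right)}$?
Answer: $-8437$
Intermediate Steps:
$h{\left(g \right)} = -23 + 2 g^{2}$ ($h{\left(g \right)} = \left(g^{2} + g^{2}\right) - 23 = 2 g^{2} - 23 = -23 + 2 g^{2}$)
$M{\left(U \right)} = -10$
$M{\left(-46 \right)} - h{\left(-65 \right)} = -10 - \left(-23 + 2 \left(-65\right)^{2}\right) = -10 - \left(-23 + 2 \cdot 4225\right) = -10 - \left(-23 + 8450\right) = -10 - 8427 = -8437$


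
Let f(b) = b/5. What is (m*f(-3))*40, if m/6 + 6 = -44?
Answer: 7200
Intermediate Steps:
m = -300 (m = -36 + 6*(-44) = -36 - 264 = -300)
f(b) = b/5 (f(b) = b*(⅕) = b/5)
(m*f(-3))*40 = -60*(-3)*40 = -300*(-⅗)*40 = 180*40 = 7200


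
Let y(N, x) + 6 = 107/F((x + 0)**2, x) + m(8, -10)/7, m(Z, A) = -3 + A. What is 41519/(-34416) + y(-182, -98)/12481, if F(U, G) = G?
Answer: -25406824727/21047758704 ≈ -1.2071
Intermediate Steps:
y(N, x) = -55/7 + 107/x (y(N, x) = -6 + (107/x + (-3 - 10)/7) = -6 + (107/x - 13*1/7) = -6 + (107/x - 13/7) = -6 + (-13/7 + 107/x) = -55/7 + 107/x)
41519/(-34416) + y(-182, -98)/12481 = 41519/(-34416) + (-55/7 + 107/(-98))/12481 = 41519*(-1/34416) + (-55/7 + 107*(-1/98))*(1/12481) = -41519/34416 + (-55/7 - 107/98)*(1/12481) = -41519/34416 - 877/98*1/12481 = -41519/34416 - 877/1223138 = -25406824727/21047758704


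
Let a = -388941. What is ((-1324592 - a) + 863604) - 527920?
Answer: -599967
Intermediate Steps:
((-1324592 - a) + 863604) - 527920 = ((-1324592 - 1*(-388941)) + 863604) - 527920 = ((-1324592 + 388941) + 863604) - 527920 = (-935651 + 863604) - 527920 = -72047 - 527920 = -599967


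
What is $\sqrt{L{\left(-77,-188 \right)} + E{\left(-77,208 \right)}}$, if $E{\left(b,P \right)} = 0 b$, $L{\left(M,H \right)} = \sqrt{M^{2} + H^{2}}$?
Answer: $\sqrt[4]{41273} \approx 14.253$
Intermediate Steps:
$L{\left(M,H \right)} = \sqrt{H^{2} + M^{2}}$
$E{\left(b,P \right)} = 0$
$\sqrt{L{\left(-77,-188 \right)} + E{\left(-77,208 \right)}} = \sqrt{\sqrt{\left(-188\right)^{2} + \left(-77\right)^{2}} + 0} = \sqrt{\sqrt{35344 + 5929} + 0} = \sqrt{\sqrt{41273} + 0} = \sqrt{\sqrt{41273}} = \sqrt[4]{41273}$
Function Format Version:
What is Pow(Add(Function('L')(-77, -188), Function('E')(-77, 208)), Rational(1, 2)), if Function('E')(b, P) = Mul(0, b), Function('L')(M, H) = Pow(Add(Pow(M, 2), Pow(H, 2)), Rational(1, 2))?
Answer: Pow(41273, Rational(1, 4)) ≈ 14.253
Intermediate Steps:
Function('L')(M, H) = Pow(Add(Pow(H, 2), Pow(M, 2)), Rational(1, 2))
Function('E')(b, P) = 0
Pow(Add(Function('L')(-77, -188), Function('E')(-77, 208)), Rational(1, 2)) = Pow(Add(Pow(Add(Pow(-188, 2), Pow(-77, 2)), Rational(1, 2)), 0), Rational(1, 2)) = Pow(Add(Pow(Add(35344, 5929), Rational(1, 2)), 0), Rational(1, 2)) = Pow(Add(Pow(41273, Rational(1, 2)), 0), Rational(1, 2)) = Pow(Pow(41273, Rational(1, 2)), Rational(1, 2)) = Pow(41273, Rational(1, 4))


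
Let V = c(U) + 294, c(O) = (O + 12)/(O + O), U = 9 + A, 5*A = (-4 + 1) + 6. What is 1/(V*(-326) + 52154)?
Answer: -4/176227 ≈ -2.2698e-5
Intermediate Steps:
A = ⅗ (A = ((-4 + 1) + 6)/5 = (-3 + 6)/5 = (⅕)*3 = ⅗ ≈ 0.60000)
U = 48/5 (U = 9 + ⅗ = 48/5 ≈ 9.6000)
c(O) = (12 + O)/(2*O) (c(O) = (12 + O)/((2*O)) = (12 + O)*(1/(2*O)) = (12 + O)/(2*O))
V = 2361/8 (V = (12 + 48/5)/(2*(48/5)) + 294 = (½)*(5/48)*(108/5) + 294 = 9/8 + 294 = 2361/8 ≈ 295.13)
1/(V*(-326) + 52154) = 1/((2361/8)*(-326) + 52154) = 1/(-384843/4 + 52154) = 1/(-176227/4) = -4/176227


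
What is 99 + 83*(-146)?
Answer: -12019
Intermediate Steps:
99 + 83*(-146) = 99 - 12118 = -12019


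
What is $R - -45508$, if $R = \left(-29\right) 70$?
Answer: $43478$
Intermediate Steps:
$R = -2030$
$R - -45508 = -2030 - -45508 = -2030 + 45508 = 43478$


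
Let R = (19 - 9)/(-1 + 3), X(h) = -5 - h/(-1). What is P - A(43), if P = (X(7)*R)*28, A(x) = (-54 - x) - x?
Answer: 420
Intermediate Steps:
X(h) = -5 + h (X(h) = -5 - h*(-1) = -5 - (-1)*h = -5 + h)
R = 5 (R = 10/2 = 10*(1/2) = 5)
A(x) = -54 - 2*x
P = 280 (P = ((-5 + 7)*5)*28 = (2*5)*28 = 10*28 = 280)
P - A(43) = 280 - (-54 - 2*43) = 280 - (-54 - 86) = 280 - 1*(-140) = 280 + 140 = 420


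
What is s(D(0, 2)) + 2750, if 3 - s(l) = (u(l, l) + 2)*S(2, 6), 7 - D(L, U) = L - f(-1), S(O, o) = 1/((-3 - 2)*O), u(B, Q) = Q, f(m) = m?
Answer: 13769/5 ≈ 2753.8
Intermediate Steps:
S(O, o) = -1/(5*O) (S(O, o) = 1/(-5*O) = -1/(5*O))
D(L, U) = 6 - L (D(L, U) = 7 - (L - 1*(-1)) = 7 - (L + 1) = 7 - (1 + L) = 7 + (-1 - L) = 6 - L)
s(l) = 16/5 + l/10 (s(l) = 3 - (l + 2)*(-⅕/2) = 3 - (2 + l)*(-⅕*½) = 3 - (2 + l)*(-1)/10 = 3 - (-⅕ - l/10) = 3 + (⅕ + l/10) = 16/5 + l/10)
s(D(0, 2)) + 2750 = (16/5 + (6 - 1*0)/10) + 2750 = (16/5 + (6 + 0)/10) + 2750 = (16/5 + (⅒)*6) + 2750 = (16/5 + ⅗) + 2750 = 19/5 + 2750 = 13769/5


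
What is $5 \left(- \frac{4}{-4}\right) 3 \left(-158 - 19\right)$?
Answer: $-2655$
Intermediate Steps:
$5 \left(- \frac{4}{-4}\right) 3 \left(-158 - 19\right) = 5 \left(\left(-4\right) \left(- \frac{1}{4}\right)\right) 3 \left(-177\right) = 5 \cdot 1 \cdot 3 \left(-177\right) = 5 \cdot 3 \left(-177\right) = 15 \left(-177\right) = -2655$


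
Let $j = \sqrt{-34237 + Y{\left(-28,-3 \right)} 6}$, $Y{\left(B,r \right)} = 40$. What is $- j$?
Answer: $- i \sqrt{33997} \approx - 184.38 i$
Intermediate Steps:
$j = i \sqrt{33997}$ ($j = \sqrt{-34237 + 40 \cdot 6} = \sqrt{-34237 + 240} = \sqrt{-33997} = i \sqrt{33997} \approx 184.38 i$)
$- j = - i \sqrt{33997}$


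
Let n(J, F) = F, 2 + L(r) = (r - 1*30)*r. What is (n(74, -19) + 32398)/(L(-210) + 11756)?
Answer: 10793/20718 ≈ 0.52095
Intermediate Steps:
L(r) = -2 + r*(-30 + r) (L(r) = -2 + (r - 1*30)*r = -2 + (r - 30)*r = -2 + (-30 + r)*r = -2 + r*(-30 + r))
(n(74, -19) + 32398)/(L(-210) + 11756) = (-19 + 32398)/((-2 + (-210)² - 30*(-210)) + 11756) = 32379/((-2 + 44100 + 6300) + 11756) = 32379/(50398 + 11756) = 32379/62154 = 32379*(1/62154) = 10793/20718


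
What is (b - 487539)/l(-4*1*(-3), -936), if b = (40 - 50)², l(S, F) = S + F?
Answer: 487439/924 ≈ 527.53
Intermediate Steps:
l(S, F) = F + S
b = 100 (b = (-10)² = 100)
(b - 487539)/l(-4*1*(-3), -936) = (100 - 487539)/(-936 - 4*1*(-3)) = -487439/(-936 - 4*(-3)) = -487439/(-936 + 12) = -487439/(-924) = -487439*(-1/924) = 487439/924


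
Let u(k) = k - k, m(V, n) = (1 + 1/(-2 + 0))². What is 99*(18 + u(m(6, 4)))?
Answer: 1782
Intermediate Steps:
m(V, n) = ¼ (m(V, n) = (1 + 1/(-2))² = (1 - ½)² = (½)² = ¼)
u(k) = 0
99*(18 + u(m(6, 4))) = 99*(18 + 0) = 99*18 = 1782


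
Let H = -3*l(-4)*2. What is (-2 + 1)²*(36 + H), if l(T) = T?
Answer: 60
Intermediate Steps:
H = 24 (H = -3*(-4)*2 = 12*2 = 24)
(-2 + 1)²*(36 + H) = (-2 + 1)²*(36 + 24) = (-1)²*60 = 1*60 = 60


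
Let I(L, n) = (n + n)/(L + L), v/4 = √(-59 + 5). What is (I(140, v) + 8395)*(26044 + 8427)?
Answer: 289384045 + 103413*I*√6/35 ≈ 2.8938e+8 + 7237.4*I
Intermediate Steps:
v = 12*I*√6 (v = 4*√(-59 + 5) = 4*√(-54) = 4*(3*I*√6) = 12*I*√6 ≈ 29.394*I)
I(L, n) = n/L (I(L, n) = (2*n)/((2*L)) = (2*n)*(1/(2*L)) = n/L)
(I(140, v) + 8395)*(26044 + 8427) = ((12*I*√6)/140 + 8395)*(26044 + 8427) = ((12*I*√6)*(1/140) + 8395)*34471 = (3*I*√6/35 + 8395)*34471 = (8395 + 3*I*√6/35)*34471 = 289384045 + 103413*I*√6/35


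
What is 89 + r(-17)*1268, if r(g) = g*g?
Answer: 366541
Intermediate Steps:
r(g) = g**2
89 + r(-17)*1268 = 89 + (-17)**2*1268 = 89 + 289*1268 = 89 + 366452 = 366541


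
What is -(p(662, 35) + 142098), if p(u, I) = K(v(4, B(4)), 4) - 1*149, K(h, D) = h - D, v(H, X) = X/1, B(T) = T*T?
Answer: -141961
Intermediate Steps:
B(T) = T**2
v(H, X) = X (v(H, X) = X*1 = X)
p(u, I) = -137 (p(u, I) = (4**2 - 1*4) - 1*149 = (16 - 4) - 149 = 12 - 149 = -137)
-(p(662, 35) + 142098) = -(-137 + 142098) = -1*141961 = -141961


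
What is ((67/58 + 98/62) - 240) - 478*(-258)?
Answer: 221309951/1798 ≈ 1.2309e+5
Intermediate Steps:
((67/58 + 98/62) - 240) - 478*(-258) = ((67*(1/58) + 98*(1/62)) - 240) + 123324 = ((67/58 + 49/31) - 240) + 123324 = (4919/1798 - 240) + 123324 = -426601/1798 + 123324 = 221309951/1798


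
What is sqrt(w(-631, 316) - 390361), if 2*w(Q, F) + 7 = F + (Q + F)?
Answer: 2*I*sqrt(97591) ≈ 624.79*I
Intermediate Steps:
w(Q, F) = -7/2 + F + Q/2 (w(Q, F) = -7/2 + (F + (Q + F))/2 = -7/2 + (F + (F + Q))/2 = -7/2 + (Q + 2*F)/2 = -7/2 + (F + Q/2) = -7/2 + F + Q/2)
sqrt(w(-631, 316) - 390361) = sqrt((-7/2 + 316 + (1/2)*(-631)) - 390361) = sqrt((-7/2 + 316 - 631/2) - 390361) = sqrt(-3 - 390361) = sqrt(-390364) = 2*I*sqrt(97591)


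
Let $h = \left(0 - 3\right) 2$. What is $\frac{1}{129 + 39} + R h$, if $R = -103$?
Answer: $\frac{103825}{168} \approx 618.01$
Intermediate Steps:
$h = -6$ ($h = \left(-3\right) 2 = -6$)
$\frac{1}{129 + 39} + R h = \frac{1}{129 + 39} - -618 = \frac{1}{168} + 618 = \frac{103825}{168}$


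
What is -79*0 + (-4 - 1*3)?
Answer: -7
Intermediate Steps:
-79*0 + (-4 - 1*3) = 0 + (-4 - 3) = 0 - 7 = -7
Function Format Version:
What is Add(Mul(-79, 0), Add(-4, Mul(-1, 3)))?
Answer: -7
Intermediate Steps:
Add(Mul(-79, 0), Add(-4, Mul(-1, 3))) = Add(0, Add(-4, -3)) = Add(0, -7) = -7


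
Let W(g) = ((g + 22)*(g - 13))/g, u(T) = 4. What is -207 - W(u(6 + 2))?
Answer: -297/2 ≈ -148.50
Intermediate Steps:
W(g) = (-13 + g)*(22 + g)/g (W(g) = ((22 + g)*(-13 + g))/g = ((-13 + g)*(22 + g))/g = (-13 + g)*(22 + g)/g)
-207 - W(u(6 + 2)) = -207 - (9 + 4 - 286/4) = -207 - (9 + 4 - 286*¼) = -207 - (9 + 4 - 143/2) = -207 - 1*(-117/2) = -207 + 117/2 = -297/2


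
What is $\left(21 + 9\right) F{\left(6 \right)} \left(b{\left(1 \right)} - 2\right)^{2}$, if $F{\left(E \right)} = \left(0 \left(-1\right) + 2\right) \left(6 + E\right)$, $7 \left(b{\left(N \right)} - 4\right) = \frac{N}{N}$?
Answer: $\frac{162000}{49} \approx 3306.1$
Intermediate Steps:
$b{\left(N \right)} = \frac{29}{7}$ ($b{\left(N \right)} = 4 + \frac{N \frac{1}{N}}{7} = 4 + \frac{1}{7} \cdot 1 = 4 + \frac{1}{7} = \frac{29}{7}$)
$F{\left(E \right)} = 12 + 2 E$ ($F{\left(E \right)} = \left(0 + 2\right) \left(6 + E\right) = 2 \left(6 + E\right) = 12 + 2 E$)
$\left(21 + 9\right) F{\left(6 \right)} \left(b{\left(1 \right)} - 2\right)^{2} = \left(21 + 9\right) \left(12 + 2 \cdot 6\right) \left(\frac{29}{7} - 2\right)^{2} = 30 \left(12 + 12\right) \left(\frac{15}{7}\right)^{2} = 30 \cdot 24 \cdot \frac{225}{49} = 720 \cdot \frac{225}{49} = \frac{162000}{49}$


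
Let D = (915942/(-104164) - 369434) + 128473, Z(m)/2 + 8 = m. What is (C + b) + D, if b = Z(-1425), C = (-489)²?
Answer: -245555863/52082 ≈ -4714.8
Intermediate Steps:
Z(m) = -16 + 2*m
C = 239121
b = -2866 (b = -16 + 2*(-1425) = -16 - 2850 = -2866)
D = -12550188773/52082 (D = (915942*(-1/104164) - 369434) + 128473 = (-457971/52082 - 369434) + 128473 = -19241319559/52082 + 128473 = -12550188773/52082 ≈ -2.4097e+5)
(C + b) + D = (239121 - 2866) - 12550188773/52082 = 236255 - 12550188773/52082 = -245555863/52082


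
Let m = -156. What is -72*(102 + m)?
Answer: 3888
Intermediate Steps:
-72*(102 + m) = -72*(102 - 156) = -72*(-54) = 3888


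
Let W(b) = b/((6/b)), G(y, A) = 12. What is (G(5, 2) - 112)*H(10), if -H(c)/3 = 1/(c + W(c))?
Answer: 45/4 ≈ 11.250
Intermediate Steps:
W(b) = b²/6 (W(b) = b*(b/6) = b²/6)
H(c) = -3/(c + c²/6)
(G(5, 2) - 112)*H(10) = (12 - 112)*(-18/(10*(6 + 10))) = -(-1800)/(10*16) = -100*(-9/80) = 45/4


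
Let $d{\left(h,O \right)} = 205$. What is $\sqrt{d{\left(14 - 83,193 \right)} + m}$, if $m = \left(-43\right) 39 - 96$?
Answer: $28 i \sqrt{2} \approx 39.598 i$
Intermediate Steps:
$m = -1773$ ($m = -1677 - 96 = -1773$)
$\sqrt{d{\left(14 - 83,193 \right)} + m} = \sqrt{205 - 1773} = \sqrt{-1568} = 28 i \sqrt{2}$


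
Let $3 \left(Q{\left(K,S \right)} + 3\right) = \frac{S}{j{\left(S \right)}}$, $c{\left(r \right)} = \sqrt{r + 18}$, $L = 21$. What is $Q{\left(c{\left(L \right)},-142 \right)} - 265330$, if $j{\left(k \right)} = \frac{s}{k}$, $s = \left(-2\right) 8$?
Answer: $- \frac{3189037}{12} \approx -2.6575 \cdot 10^{5}$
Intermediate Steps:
$s = -16$
$c{\left(r \right)} = \sqrt{18 + r}$
$j{\left(k \right)} = - \frac{16}{k}$
$Q{\left(K,S \right)} = -3 - \frac{S^{2}}{48}$ ($Q{\left(K,S \right)} = -3 + \frac{S \frac{1}{\left(-16\right) \frac{1}{S}}}{3} = -3 + \frac{S \left(- \frac{S}{16}\right)}{3} = -3 + \frac{\left(- \frac{1}{16}\right) S^{2}}{3} = -3 - \frac{S^{2}}{48}$)
$Q{\left(c{\left(L \right)},-142 \right)} - 265330 = \left(-3 - \frac{\left(-142\right)^{2}}{48}\right) - 265330 = \left(-3 - \frac{5041}{12}\right) - 265330 = - \frac{5077}{12} - 265330 = - \frac{3189037}{12}$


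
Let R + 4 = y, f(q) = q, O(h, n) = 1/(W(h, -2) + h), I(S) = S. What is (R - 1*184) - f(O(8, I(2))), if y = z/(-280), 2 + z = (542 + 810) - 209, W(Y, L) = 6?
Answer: -53801/280 ≈ -192.15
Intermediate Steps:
z = 1141 (z = -2 + ((542 + 810) - 209) = -2 + (1352 - 209) = -2 + 1143 = 1141)
O(h, n) = 1/(6 + h)
y = -163/40 (y = 1141/(-280) = 1141*(-1/280) = -163/40 ≈ -4.0750)
R = -323/40 (R = -4 - 163/40 = -323/40 ≈ -8.0750)
(R - 1*184) - f(O(8, I(2))) = (-323/40 - 1*184) - 1/(6 + 8) = (-323/40 - 184) - 1/14 = -7683/40 - 1*1/14 = -7683/40 - 1/14 = -53801/280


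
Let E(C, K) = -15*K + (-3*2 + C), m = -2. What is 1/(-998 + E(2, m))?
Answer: -1/972 ≈ -0.0010288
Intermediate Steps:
E(C, K) = -6 + C - 15*K (E(C, K) = -15*K + (-6 + C) = -6 + C - 15*K)
1/(-998 + E(2, m)) = 1/(-998 + (-6 + 2 - 15*(-2))) = 1/(-998 + (-6 + 2 + 30)) = 1/(-998 + 26) = 1/(-972) = -1/972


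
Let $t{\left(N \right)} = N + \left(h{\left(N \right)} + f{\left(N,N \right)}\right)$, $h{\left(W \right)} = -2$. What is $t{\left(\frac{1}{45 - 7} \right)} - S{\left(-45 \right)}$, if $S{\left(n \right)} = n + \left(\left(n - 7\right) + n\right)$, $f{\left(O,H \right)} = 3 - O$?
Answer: $143$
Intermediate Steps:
$S{\left(n \right)} = -7 + 3 n$ ($S{\left(n \right)} = n + \left(\left(-7 + n\right) + n\right) = n + \left(-7 + 2 n\right) = -7 + 3 n$)
$t{\left(N \right)} = 1$ ($t{\left(N \right)} = N - \left(-1 + N\right) = 1$)
$t{\left(\frac{1}{45 - 7} \right)} - S{\left(-45 \right)} = 1 - \left(-7 + 3 \left(-45\right)\right) = 1 - \left(-7 - 135\right) = 1 - -142 = 1 + 142 = 143$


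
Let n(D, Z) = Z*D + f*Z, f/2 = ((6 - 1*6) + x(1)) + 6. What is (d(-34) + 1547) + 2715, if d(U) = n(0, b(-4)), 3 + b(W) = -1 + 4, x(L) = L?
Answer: 4262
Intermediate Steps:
f = 14 (f = 2*(((6 - 1*6) + 1) + 6) = 2*(((6 - 6) + 1) + 6) = 2*((0 + 1) + 6) = 2*(1 + 6) = 2*7 = 14)
b(W) = 0 (b(W) = -3 + (-1 + 4) = -3 + 3 = 0)
n(D, Z) = 14*Z + D*Z (n(D, Z) = Z*D + 14*Z = D*Z + 14*Z = 14*Z + D*Z)
d(U) = 0 (d(U) = 0*(14 + 0) = 0*14 = 0)
(d(-34) + 1547) + 2715 = (0 + 1547) + 2715 = 1547 + 2715 = 4262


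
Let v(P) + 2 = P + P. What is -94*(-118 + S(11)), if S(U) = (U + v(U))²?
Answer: -79242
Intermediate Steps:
v(P) = -2 + 2*P (v(P) = -2 + (P + P) = -2 + 2*P)
S(U) = (-2 + 3*U)² (S(U) = (U + (-2 + 2*U))² = (-2 + 3*U)²)
-94*(-118 + S(11)) = -94*(-118 + (-2 + 3*11)²) = -94*(-118 + (-2 + 33)²) = -94*(-118 + 31²) = -94*(-118 + 961) = -94*843 = -79242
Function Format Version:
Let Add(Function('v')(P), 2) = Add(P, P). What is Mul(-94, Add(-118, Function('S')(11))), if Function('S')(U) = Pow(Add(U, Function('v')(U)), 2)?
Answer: -79242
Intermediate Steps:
Function('v')(P) = Add(-2, Mul(2, P)) (Function('v')(P) = Add(-2, Add(P, P)) = Add(-2, Mul(2, P)))
Function('S')(U) = Pow(Add(-2, Mul(3, U)), 2) (Function('S')(U) = Pow(Add(U, Add(-2, Mul(2, U))), 2) = Pow(Add(-2, Mul(3, U)), 2))
Mul(-94, Add(-118, Function('S')(11))) = Mul(-94, Add(-118, Pow(Add(-2, Mul(3, 11)), 2))) = Mul(-94, Add(-118, Pow(Add(-2, 33), 2))) = Mul(-94, Add(-118, Pow(31, 2))) = Mul(-94, Add(-118, 961)) = Mul(-94, 843) = -79242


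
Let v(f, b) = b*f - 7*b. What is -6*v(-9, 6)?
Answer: 576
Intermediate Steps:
v(f, b) = -7*b + b*f
-6*v(-9, 6) = -36*(-7 - 9) = -36*(-16) = -6*(-96) = 576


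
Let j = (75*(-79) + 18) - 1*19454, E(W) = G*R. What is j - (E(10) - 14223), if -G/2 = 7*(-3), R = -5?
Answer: -10928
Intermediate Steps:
G = 42 (G = -14*(-3) = -2*(-21) = 42)
E(W) = -210 (E(W) = 42*(-5) = -210)
j = -25361 (j = (-5925 + 18) - 19454 = -5907 - 19454 = -25361)
j - (E(10) - 14223) = -25361 - (-210 - 14223) = -25361 - 1*(-14433) = -25361 + 14433 = -10928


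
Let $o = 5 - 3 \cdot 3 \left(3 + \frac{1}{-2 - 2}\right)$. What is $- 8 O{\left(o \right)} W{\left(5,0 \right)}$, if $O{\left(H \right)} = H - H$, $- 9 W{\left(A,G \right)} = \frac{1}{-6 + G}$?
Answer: $0$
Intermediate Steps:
$W{\left(A,G \right)} = - \frac{1}{9 \left(-6 + G\right)}$
$o = - \frac{79}{4}$ ($o = 5 - 3 \cdot 3 \left(3 + \frac{1}{-4}\right) = 5 - 3 \cdot 3 \left(3 - \frac{1}{4}\right) = 5 - 3 \cdot 3 \cdot \frac{11}{4} = 5 - \frac{99}{4} = - \frac{79}{4} \approx -19.75$)
$O{\left(H \right)} = 0$
$- 8 O{\left(o \right)} W{\left(5,0 \right)} = \left(-8\right) 0 \left(- \frac{1}{-54 + 9 \cdot 0}\right) = 0 \left(- \frac{1}{-54 + 0}\right) = 0 \left(- \frac{1}{-54}\right) = 0 \left(\left(-1\right) \left(- \frac{1}{54}\right)\right) = 0 \cdot \frac{1}{54} = 0$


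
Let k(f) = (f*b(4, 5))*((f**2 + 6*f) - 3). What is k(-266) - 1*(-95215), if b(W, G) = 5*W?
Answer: -367820025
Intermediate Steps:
k(f) = 20*f*(-3 + f**2 + 6*f) (k(f) = (f*(5*4))*((f**2 + 6*f) - 3) = (f*20)*(-3 + f**2 + 6*f) = (20*f)*(-3 + f**2 + 6*f) = 20*f*(-3 + f**2 + 6*f))
k(-266) - 1*(-95215) = 20*(-266)*(-3 + (-266)**2 + 6*(-266)) - 1*(-95215) = 20*(-266)*(-3 + 70756 - 1596) + 95215 = 20*(-266)*69157 + 95215 = -367915240 + 95215 = -367820025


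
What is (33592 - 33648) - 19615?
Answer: -19671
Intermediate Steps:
(33592 - 33648) - 19615 = -56 - 19615 = -19671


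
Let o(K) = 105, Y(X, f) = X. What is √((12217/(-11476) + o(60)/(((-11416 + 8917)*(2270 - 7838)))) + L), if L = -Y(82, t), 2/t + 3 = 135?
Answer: I*√12992181407530059/12506424 ≈ 9.114*I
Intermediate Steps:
t = 1/66 (t = 2/(-3 + 135) = 2/132 = 2*(1/132) = 1/66 ≈ 0.015152)
L = -82 (L = -1*82 = -82)
√((12217/(-11476) + o(60)/(((-11416 + 8917)*(2270 - 7838)))) + L) = √((12217/(-11476) + 105/(((-11416 + 8917)*(2270 - 7838)))) - 82) = √((12217*(-1/11476) + 105/((-2499*(-5568)))) - 82) = √((-643/604 + 105/13914432) - 82) = √((-643/604 + 105*(1/13914432)) - 82) = √((-643/604 + 5/662592) - 82) = √(-106510909/100051392 - 82) = √(-8310725053/100051392) = I*√12992181407530059/12506424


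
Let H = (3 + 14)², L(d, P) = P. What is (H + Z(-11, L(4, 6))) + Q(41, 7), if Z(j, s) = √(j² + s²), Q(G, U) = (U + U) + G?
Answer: 344 + √157 ≈ 356.53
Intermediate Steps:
Q(G, U) = G + 2*U (Q(G, U) = 2*U + G = G + 2*U)
H = 289 (H = 17² = 289)
(H + Z(-11, L(4, 6))) + Q(41, 7) = (289 + √((-11)² + 6²)) + (41 + 2*7) = (289 + √(121 + 36)) + (41 + 14) = (289 + √157) + 55 = 344 + √157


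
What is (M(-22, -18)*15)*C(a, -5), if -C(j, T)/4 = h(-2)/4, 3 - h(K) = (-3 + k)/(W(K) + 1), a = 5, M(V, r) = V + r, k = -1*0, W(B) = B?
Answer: 0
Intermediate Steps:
k = 0
h(K) = 3 + 3/(1 + K) (h(K) = 3 - (-3 + 0)/(K + 1) = 3 - (-3)/(1 + K) = 3 + 3/(1 + K))
C(j, T) = 0 (C(j, T) = -4*3*(2 - 2)/(1 - 2)/4 = -4*3*0/(-1)/4 = -4*3*(-1)*0/4 = -0/4 = -4*0 = 0)
(M(-22, -18)*15)*C(a, -5) = ((-22 - 18)*15)*0 = -40*15*0 = -600*0 = 0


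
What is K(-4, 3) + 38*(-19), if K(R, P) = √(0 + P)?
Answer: -722 + √3 ≈ -720.27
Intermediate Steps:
K(R, P) = √P
K(-4, 3) + 38*(-19) = √3 + 38*(-19) = √3 - 722 = -722 + √3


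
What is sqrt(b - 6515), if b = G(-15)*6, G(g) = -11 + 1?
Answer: 5*I*sqrt(263) ≈ 81.086*I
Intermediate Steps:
G(g) = -10
b = -60 (b = -10*6 = -60)
sqrt(b - 6515) = sqrt(-60 - 6515) = sqrt(-6575) = 5*I*sqrt(263)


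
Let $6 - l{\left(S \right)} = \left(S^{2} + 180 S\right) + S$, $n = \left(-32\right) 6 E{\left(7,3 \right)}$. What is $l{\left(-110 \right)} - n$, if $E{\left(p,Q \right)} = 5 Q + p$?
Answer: $12040$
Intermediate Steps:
$E{\left(p,Q \right)} = p + 5 Q$
$n = -4224$ ($n = \left(-32\right) 6 \left(7 + 5 \cdot 3\right) = - 192 \left(7 + 15\right) = \left(-192\right) 22 = -4224$)
$l{\left(S \right)} = 6 - S^{2} - 181 S$ ($l{\left(S \right)} = 6 - \left(\left(S^{2} + 180 S\right) + S\right) = 6 - \left(S^{2} + 181 S\right) = 6 - S^{2} - 181 S$)
$l{\left(-110 \right)} - n = \left(6 - \left(-110\right)^{2} - -19910\right) - -4224 = \left(6 - 12100 + 19910\right) + 4224 = 7816 + 4224 = 12040$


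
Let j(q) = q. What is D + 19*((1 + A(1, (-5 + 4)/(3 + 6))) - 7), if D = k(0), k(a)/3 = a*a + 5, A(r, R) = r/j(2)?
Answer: -179/2 ≈ -89.500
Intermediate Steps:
A(r, R) = r/2
k(a) = 15 + 3*a² (k(a) = 3*(a*a + 5) = 3*(a² + 5) = 3*(5 + a²) = 15 + 3*a²)
D = 15 (D = 15 + 3*0² = 15 + 3*0 = 15 + 0 = 15)
D + 19*((1 + A(1, (-5 + 4)/(3 + 6))) - 7) = 15 + 19*((1 + (½)*1) - 7) = 15 + 19*((1 + ½) - 7) = 15 + 19*(3/2 - 7) = 15 + 19*(-11/2) = 15 - 209/2 = -179/2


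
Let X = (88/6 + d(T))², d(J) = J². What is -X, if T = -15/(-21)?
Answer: -4977361/21609 ≈ -230.34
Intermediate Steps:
T = 5/7 (T = -15*(-1/21) = 5/7 ≈ 0.71429)
X = 4977361/21609 (X = (88/6 + (5/7)²)² = (88*(⅙) + 25/49)² = (44/3 + 25/49)² = (2231/147)² = 4977361/21609 ≈ 230.34)
-X = -1*4977361/21609 = -4977361/21609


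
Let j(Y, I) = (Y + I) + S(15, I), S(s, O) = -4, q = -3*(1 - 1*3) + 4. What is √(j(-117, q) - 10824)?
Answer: 27*I*√15 ≈ 104.57*I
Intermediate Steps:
q = 10 (q = -3*(1 - 3) + 4 = -3*(-2) + 4 = 6 + 4 = 10)
j(Y, I) = -4 + I + Y (j(Y, I) = (Y + I) - 4 = (I + Y) - 4 = -4 + I + Y)
√(j(-117, q) - 10824) = √((-4 + 10 - 117) - 10824) = √(-111 - 10824) = √(-10935) = 27*I*√15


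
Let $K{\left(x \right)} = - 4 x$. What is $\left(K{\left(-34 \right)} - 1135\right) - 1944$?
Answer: $-2943$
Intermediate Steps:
$\left(K{\left(-34 \right)} - 1135\right) - 1944 = \left(\left(-4\right) \left(-34\right) - 1135\right) - 1944 = \left(136 - 1135\right) - 1944 = -999 - 1944 = -2943$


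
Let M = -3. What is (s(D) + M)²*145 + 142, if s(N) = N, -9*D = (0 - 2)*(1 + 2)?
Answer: 8383/9 ≈ 931.44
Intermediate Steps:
D = ⅔ (D = -(0 - 2)*(1 + 2)/9 = -(-2)*3/9 = -⅑*(-6) = ⅔ ≈ 0.66667)
(s(D) + M)²*145 + 142 = (⅔ - 3)²*145 + 142 = (-7/3)²*145 + 142 = (49/9)*145 + 142 = 7105/9 + 142 = 8383/9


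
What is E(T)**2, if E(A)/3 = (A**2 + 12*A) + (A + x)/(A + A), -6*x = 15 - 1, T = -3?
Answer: 55225/9 ≈ 6136.1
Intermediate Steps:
x = -7/3 (x = -(15 - 1)/6 = -1/6*14 = -7/3 ≈ -2.3333)
E(A) = 3*A**2 + 36*A + 3*(-7/3 + A)/(2*A) (E(A) = 3*((A**2 + 12*A) + (A - 7/3)/(A + A)) = 3*((A**2 + 12*A) + (-7/3 + A)/((2*A))) = 3*((A**2 + 12*A) + (-7/3 + A)*(1/(2*A))) = 3*((A**2 + 12*A) + (-7/3 + A)/(2*A)) = 3*(A**2 + 12*A + (-7/3 + A)/(2*A)) = 3*A**2 + 36*A + 3*(-7/3 + A)/(2*A))
E(T)**2 = (3/2 + 3*(-3)**2 + 36*(-3) - 7/2/(-3))**2 = (3/2 + 3*9 - 108 - 7/2*(-1/3))**2 = (3/2 + 27 - 108 + 7/6)**2 = (-235/3)**2 = 55225/9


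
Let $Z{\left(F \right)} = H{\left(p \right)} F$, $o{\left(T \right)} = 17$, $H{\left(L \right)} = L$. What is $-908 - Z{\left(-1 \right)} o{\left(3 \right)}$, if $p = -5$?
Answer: $-993$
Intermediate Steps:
$Z{\left(F \right)} = - 5 F$
$-908 - Z{\left(-1 \right)} o{\left(3 \right)} = -908 - \left(-5\right) \left(-1\right) 17 = -908 - 5 \cdot 17 = -908 - 85 = -993$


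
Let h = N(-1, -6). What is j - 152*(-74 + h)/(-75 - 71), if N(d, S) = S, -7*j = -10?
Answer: -41830/511 ≈ -81.859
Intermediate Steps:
j = 10/7 (j = -⅐*(-10) = 10/7 ≈ 1.4286)
h = -6
j - 152*(-74 + h)/(-75 - 71) = 10/7 - 152*(-74 - 6)/(-75 - 71) = 10/7 - (-12160)/(-146) = 10/7 - (-12160)*(-1)/146 = 10/7 - 152*40/73 = 10/7 - 6080/73 = -41830/511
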